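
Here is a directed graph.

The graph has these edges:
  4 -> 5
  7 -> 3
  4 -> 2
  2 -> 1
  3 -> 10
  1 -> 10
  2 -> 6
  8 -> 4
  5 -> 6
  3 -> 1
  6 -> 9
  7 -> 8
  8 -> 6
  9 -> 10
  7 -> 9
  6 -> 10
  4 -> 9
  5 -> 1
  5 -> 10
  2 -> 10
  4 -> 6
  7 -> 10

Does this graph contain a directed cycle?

No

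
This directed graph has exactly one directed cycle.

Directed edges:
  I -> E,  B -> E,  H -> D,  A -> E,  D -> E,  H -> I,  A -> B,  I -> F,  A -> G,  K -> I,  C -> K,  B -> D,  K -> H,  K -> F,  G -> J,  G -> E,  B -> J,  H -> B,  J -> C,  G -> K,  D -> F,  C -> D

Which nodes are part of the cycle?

DFS with gray/black marking from B:
B gray
  J gray
    C gray
      D gray
        F gray
        F black
        E gray
        E black
      D black
      K gray
        I gray
          I→F: F black — skip
          I→E: E black — skip
        I black
        K→F: F black — skip
        H gray
          H→B: B is gray → back edge
Back edge closes the cycle B → J → C → K → H → B; its vertices are {B, C, H, J, K}.

B, C, H, J, K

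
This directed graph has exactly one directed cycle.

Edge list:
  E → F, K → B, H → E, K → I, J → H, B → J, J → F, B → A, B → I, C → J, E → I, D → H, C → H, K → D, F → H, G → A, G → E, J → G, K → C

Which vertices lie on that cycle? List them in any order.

E, F, H

DFS with gray/black marking from E:
E gray
  F gray
    H gray
      H→E: E is gray → back edge
Back edge closes the cycle E → F → H → E; its vertices are {E, F, H}.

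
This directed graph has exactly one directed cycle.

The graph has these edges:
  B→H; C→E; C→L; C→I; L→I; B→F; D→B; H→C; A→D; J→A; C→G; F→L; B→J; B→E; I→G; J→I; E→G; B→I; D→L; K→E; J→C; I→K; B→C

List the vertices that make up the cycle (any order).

A, B, D, J

DFS with gray/black marking from D:
D gray
  L gray
    I gray
      G gray
      G black
      K gray
        E gray
          E→G: G black — skip
        E black
      K black
    I black
  L black
  B gray
    C gray
      C→I: I black — skip
      C→L: L black — skip
      C→E: E black — skip
      C→G: G black — skip
    C black
    H gray
      H→C: C black — skip
    H black
    F gray
      F→L: L black — skip
    F black
    B→E: E black — skip
    B→I: I black — skip
    J gray
      J→I: I black — skip
      A gray
        A→D: D is gray → back edge
Back edge closes the cycle D → B → J → A → D; its vertices are {A, B, D, J}.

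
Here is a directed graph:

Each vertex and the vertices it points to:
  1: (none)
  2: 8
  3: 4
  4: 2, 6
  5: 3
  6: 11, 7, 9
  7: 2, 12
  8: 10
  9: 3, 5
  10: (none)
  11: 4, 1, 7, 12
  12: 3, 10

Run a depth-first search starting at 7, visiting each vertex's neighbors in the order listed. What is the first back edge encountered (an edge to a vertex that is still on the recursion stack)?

DFS from 7 (visiting each vertex's neighbors in the order listed); mark gray on enter, black on exit:
7 gray
  2 gray
    8 gray
      10 gray
      10 black
    8 black
  2 black
  12 gray
    3 gray
      4 gray
        4→2: 2 black — skip
        6 gray
          11 gray
            11→4: 4 is gray → back edge
First back edge: 11 → 4.

11→4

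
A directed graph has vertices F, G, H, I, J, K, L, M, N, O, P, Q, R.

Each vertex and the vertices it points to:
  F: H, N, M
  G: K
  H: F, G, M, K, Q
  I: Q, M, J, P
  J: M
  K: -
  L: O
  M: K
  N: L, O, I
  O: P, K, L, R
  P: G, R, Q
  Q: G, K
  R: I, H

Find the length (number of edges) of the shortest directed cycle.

For each vertex v, BFS finds the shortest path from v back to v.
The shortest such closed walk is F → H → F, length 2.

2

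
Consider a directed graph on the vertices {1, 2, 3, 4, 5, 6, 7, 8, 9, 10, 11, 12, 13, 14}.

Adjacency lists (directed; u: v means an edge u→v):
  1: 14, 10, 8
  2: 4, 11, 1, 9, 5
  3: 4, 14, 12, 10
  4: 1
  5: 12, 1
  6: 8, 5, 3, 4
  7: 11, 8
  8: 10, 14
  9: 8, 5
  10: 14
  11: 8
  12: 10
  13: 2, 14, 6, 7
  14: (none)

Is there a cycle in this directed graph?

No

DFS with white/gray/black marking, starting from 4:
4 gray
  1 gray
    14 gray
    14 black
    10 gray
      10→14: 14 black — skip
    10 black
    8 gray
      8→10: 10 black — skip
      8→14: 14 black — skip
    8 black
  1 black
4 black
2 gray
  2→4: 4 black — skip
  11 gray
    11→8: 8 black — skip
  11 black
  2→1: 1 black — skip
  9 gray
    9→8: 8 black — skip
    5 gray
      12 gray
        12→10: 10 black — skip
      12 black
      5→1: 1 black — skip
    5 black
  9 black
  2→5: 5 black — skip
2 black
3 gray
  3→4: 4 black — skip
  3→14: 14 black — skip
  3→12: 12 black — skip
  3→10: 10 black — skip
3 black
6 gray
  6→8: 8 black — skip
  6→5: 5 black — skip
  6→3: 3 black — skip
  6→4: 4 black — skip
6 black
7 gray
  7→11: 11 black — skip
  7→8: 8 black — skip
7 black
13 gray
  13→2: 2 black — skip
  13→14: 14 black — skip
  13→6: 6 black — skip
  13→7: 7 black — skip
13 black
Every edge goes to a white or black vertex — no back edge, so the graph is acyclic.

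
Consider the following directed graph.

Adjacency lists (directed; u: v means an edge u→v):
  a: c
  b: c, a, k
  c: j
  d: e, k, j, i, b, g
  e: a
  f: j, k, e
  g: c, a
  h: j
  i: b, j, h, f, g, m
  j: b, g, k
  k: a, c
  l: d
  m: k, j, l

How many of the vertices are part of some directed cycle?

A vertex is on a directed cycle iff it belongs to a strongly connected component of size ≥ 2 (or has a self-loop).
The vertices on cycles are {a, b, c, d, g, i, j, k, l, m} — 10 in total.

10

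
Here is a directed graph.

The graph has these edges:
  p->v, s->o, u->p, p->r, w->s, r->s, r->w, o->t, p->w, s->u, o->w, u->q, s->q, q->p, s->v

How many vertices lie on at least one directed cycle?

A vertex is on a directed cycle iff it belongs to a strongly connected component of size ≥ 2 (or has a self-loop).
The vertices on cycles are {o, p, q, r, s, u, w} — 7 in total.

7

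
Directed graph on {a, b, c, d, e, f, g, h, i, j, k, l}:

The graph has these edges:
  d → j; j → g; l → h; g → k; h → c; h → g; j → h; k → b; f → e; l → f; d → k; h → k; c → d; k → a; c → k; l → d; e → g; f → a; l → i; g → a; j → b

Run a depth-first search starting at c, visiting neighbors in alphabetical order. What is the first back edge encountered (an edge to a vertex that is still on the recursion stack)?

h->c

DFS from c (visiting neighbors in alphabetical order); mark gray on enter, black on exit:
c gray
  d gray
    j gray
      b gray
      b black
      g gray
        a gray
        a black
        k gray
          k→a: a black — skip
          k→b: b black — skip
        k black
      g black
      h gray
        h→c: c is gray → back edge
First back edge: h → c.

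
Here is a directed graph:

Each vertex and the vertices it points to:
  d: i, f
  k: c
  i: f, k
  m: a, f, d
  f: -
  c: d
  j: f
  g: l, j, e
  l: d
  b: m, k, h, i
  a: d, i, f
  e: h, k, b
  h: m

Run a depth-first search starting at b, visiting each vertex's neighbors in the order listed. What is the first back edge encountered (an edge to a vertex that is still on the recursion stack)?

c->d

DFS from b (visiting each vertex's neighbors in the order listed); mark gray on enter, black on exit:
b gray
  m gray
    a gray
      d gray
        i gray
          f gray
          f black
          k gray
            c gray
              c→d: d is gray → back edge
First back edge: c → d.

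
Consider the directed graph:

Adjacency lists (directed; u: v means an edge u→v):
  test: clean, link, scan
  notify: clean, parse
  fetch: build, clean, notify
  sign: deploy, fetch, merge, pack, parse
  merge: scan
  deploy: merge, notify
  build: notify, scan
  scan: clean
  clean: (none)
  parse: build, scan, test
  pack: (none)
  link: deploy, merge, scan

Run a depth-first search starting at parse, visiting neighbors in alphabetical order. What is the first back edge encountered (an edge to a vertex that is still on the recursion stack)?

DFS from parse (visiting neighbors in alphabetical order); mark gray on enter, black on exit:
parse gray
  build gray
    notify gray
      clean gray
      clean black
      notify→parse: parse is gray → back edge
First back edge: notify → parse.

notify->parse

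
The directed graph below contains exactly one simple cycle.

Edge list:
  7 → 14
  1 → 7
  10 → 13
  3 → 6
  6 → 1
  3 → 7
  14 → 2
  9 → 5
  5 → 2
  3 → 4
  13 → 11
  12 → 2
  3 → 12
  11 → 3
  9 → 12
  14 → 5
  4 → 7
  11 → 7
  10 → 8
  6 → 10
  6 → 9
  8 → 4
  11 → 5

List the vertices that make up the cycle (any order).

3, 6, 10, 11, 13

DFS with gray/black marking from 3:
3 gray
  4 gray
    7 gray
      14 gray
        2 gray
        2 black
        5 gray
          5→2: 2 black — skip
        5 black
      14 black
    7 black
  4 black
  3→7: 7 black — skip
  12 gray
    12→2: 2 black — skip
  12 black
  6 gray
    10 gray
      13 gray
        11 gray
          11→5: 5 black — skip
          11→3: 3 is gray → back edge
Back edge closes the cycle 3 → 6 → 10 → 13 → 11 → 3; its vertices are {3, 6, 10, 11, 13}.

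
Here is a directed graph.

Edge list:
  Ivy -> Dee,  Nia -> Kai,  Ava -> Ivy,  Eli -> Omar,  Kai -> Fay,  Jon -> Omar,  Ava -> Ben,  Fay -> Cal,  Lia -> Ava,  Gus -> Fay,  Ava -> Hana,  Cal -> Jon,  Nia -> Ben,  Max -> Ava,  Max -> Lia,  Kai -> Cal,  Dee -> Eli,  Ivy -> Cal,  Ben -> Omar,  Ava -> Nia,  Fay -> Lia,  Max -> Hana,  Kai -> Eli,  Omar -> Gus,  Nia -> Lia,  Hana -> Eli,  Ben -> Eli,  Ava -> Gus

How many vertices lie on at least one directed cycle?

A vertex is on a directed cycle iff it belongs to a strongly connected component of size ≥ 2 (or has a self-loop).
The vertices on cycles are {Ava, Ben, Cal, Dee, Eli, Fay, Gus, Ivy, Jon, Kai, Lia, Nia, Hana, Omar} — 14 in total.

14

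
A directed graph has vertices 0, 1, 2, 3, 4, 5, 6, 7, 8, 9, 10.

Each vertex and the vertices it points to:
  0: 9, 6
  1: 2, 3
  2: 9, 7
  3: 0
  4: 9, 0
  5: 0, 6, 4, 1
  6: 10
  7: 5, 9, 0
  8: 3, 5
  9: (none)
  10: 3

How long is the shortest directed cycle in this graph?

For each vertex v, BFS finds the shortest path from v back to v.
The shortest such closed walk is 5 → 1 → 2 → 7 → 5, length 4.

4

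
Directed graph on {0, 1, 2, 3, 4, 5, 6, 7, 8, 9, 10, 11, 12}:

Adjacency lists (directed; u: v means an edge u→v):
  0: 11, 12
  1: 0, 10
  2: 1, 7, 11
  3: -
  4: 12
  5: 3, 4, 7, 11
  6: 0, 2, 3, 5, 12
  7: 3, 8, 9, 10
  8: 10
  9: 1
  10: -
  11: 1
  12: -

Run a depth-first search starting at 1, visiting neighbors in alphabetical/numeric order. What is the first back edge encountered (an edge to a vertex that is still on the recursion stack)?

11→1

DFS from 1 (visiting neighbors in alphabetical/numeric order); mark gray on enter, black on exit:
1 gray
  0 gray
    11 gray
      11→1: 1 is gray → back edge
First back edge: 11 → 1.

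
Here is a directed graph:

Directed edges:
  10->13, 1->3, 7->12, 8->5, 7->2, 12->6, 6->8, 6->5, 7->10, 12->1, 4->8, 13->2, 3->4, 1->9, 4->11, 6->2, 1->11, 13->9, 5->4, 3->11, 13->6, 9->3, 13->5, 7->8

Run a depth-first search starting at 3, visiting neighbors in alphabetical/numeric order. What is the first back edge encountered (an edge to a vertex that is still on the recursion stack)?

5->4

DFS from 3 (visiting neighbors in alphabetical/numeric order); mark gray on enter, black on exit:
3 gray
  4 gray
    8 gray
      5 gray
        5→4: 4 is gray → back edge
First back edge: 5 → 4.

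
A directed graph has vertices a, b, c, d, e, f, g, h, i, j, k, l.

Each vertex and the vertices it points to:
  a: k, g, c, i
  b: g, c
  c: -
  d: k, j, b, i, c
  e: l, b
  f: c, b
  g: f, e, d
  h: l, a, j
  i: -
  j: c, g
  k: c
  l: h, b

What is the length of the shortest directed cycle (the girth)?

2

For each vertex v, BFS finds the shortest path from v back to v.
The shortest such closed walk is h → l → h, length 2.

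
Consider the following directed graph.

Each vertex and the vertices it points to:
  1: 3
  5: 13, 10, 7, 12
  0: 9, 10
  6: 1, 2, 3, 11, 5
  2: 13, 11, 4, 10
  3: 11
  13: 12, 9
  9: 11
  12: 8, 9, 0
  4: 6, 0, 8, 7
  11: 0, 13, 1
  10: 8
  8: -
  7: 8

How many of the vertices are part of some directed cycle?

10

A vertex is on a directed cycle iff it belongs to a strongly connected component of size ≥ 2 (or has a self-loop).
The vertices on cycles are {0, 1, 2, 3, 4, 6, 9, 11, 12, 13} — 10 in total.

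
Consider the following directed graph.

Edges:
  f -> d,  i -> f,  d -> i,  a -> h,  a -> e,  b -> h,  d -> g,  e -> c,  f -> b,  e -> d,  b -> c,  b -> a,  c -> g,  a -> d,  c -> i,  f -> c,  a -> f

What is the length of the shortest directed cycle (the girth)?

3

For each vertex v, BFS finds the shortest path from v back to v.
The shortest such closed walk is a → f → b → a, length 3.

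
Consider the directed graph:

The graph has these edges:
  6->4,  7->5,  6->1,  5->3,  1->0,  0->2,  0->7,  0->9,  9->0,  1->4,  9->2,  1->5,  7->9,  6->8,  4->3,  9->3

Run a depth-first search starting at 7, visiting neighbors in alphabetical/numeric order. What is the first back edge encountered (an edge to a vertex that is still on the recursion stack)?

DFS from 7 (visiting neighbors in alphabetical/numeric order); mark gray on enter, black on exit:
7 gray
  5 gray
    3 gray
    3 black
  5 black
  9 gray
    0 gray
      2 gray
      2 black
      0→7: 7 is gray → back edge
First back edge: 0 → 7.

0->7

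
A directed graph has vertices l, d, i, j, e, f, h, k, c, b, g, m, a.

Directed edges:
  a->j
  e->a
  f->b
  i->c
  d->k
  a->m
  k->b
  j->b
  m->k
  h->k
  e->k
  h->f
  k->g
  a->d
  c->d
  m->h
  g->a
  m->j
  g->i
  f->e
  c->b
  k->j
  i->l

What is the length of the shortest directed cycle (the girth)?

For each vertex v, BFS finds the shortest path from v back to v.
The shortest such closed walk is g → a → m → k → g, length 4.

4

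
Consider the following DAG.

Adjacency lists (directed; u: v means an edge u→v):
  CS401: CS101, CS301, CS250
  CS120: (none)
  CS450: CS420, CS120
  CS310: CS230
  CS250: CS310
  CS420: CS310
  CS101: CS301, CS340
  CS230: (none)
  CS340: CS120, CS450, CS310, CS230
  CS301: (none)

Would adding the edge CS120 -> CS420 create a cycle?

No

Adding CS120→CS420 creates a cycle iff CS420 can already reach CS120.
Explore from CS420: no path reaches CS120. The graph stays acyclic.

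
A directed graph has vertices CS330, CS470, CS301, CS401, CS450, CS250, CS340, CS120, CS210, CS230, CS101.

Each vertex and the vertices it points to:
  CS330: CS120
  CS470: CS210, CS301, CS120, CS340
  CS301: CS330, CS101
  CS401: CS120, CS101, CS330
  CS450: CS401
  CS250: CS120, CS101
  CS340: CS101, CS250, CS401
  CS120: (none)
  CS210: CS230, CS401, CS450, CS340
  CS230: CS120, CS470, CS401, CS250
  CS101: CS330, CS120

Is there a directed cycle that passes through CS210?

CS210 is on a cycle iff CS210 can reach itself via ≥1 edge.
CS210 → CS230 → CS470 → CS210 — yes.

Yes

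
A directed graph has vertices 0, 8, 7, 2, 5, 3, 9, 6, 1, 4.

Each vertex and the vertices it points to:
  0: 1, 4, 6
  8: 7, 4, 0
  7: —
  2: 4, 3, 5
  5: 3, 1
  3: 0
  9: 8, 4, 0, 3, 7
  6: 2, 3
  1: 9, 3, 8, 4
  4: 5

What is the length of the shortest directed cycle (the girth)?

3

For each vertex v, BFS finds the shortest path from v back to v.
The shortest such closed walk is 1 → 4 → 5 → 1, length 3.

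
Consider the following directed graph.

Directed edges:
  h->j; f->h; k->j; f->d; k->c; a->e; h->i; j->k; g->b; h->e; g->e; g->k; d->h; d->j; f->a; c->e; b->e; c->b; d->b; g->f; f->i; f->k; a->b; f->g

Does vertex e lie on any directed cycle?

e lies on a cycle iff there is a path from e back to itself.
Exploring from e, it never reaches itself; equivalently, its strongly connected component is a singleton.

No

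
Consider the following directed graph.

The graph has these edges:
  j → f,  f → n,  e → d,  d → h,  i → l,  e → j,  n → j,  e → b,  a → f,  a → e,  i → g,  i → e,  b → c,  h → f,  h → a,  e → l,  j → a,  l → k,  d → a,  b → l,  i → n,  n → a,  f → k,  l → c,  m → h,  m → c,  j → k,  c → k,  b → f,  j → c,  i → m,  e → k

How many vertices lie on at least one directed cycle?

8

A vertex is on a directed cycle iff it belongs to a strongly connected component of size ≥ 2 (or has a self-loop).
The vertices on cycles are {a, b, d, e, f, h, j, n} — 8 in total.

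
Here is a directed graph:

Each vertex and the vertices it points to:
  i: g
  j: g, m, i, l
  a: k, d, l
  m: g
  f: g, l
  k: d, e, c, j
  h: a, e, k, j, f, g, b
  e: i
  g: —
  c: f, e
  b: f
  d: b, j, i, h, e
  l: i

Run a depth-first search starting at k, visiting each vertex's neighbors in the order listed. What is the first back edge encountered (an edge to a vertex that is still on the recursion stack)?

DFS from k (visiting each vertex's neighbors in the order listed); mark gray on enter, black on exit:
k gray
  d gray
    b gray
      f gray
        g gray
        g black
        l gray
          i gray
            i→g: g black — skip
          i black
        l black
      f black
    b black
    j gray
      j→g: g black — skip
      m gray
        m→g: g black — skip
      m black
      j→i: i black — skip
      j→l: l black — skip
    j black
    d→i: i black — skip
    h gray
      a gray
        a→k: k is gray → back edge
First back edge: a → k.

a→k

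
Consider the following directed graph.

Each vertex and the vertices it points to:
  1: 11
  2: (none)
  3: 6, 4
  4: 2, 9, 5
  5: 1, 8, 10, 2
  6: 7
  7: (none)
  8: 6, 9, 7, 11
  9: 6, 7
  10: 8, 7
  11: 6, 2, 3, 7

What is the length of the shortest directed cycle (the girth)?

For each vertex v, BFS finds the shortest path from v back to v.
The shortest such closed walk is 4 → 5 → 1 → 11 → 3 → 4, length 5.

5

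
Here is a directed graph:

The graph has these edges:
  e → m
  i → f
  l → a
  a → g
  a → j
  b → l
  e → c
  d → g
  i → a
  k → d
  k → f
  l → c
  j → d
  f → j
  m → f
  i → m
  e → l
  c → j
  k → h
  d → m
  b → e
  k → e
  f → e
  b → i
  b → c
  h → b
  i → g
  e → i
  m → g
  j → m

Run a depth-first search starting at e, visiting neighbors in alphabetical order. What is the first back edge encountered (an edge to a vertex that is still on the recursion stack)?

f->e

DFS from e (visiting neighbors in alphabetical order); mark gray on enter, black on exit:
e gray
  c gray
    j gray
      d gray
        g gray
        g black
        m gray
          f gray
            f→e: e is gray → back edge
First back edge: f → e.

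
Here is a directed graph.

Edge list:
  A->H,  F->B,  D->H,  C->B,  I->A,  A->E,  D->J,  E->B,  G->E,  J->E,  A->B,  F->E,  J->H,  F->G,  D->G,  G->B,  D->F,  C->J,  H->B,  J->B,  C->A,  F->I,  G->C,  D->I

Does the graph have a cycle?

DFS with white/gray/black marking, starting from G:
G gray
  C gray
    B gray
    B black
    J gray
      H gray
        H→B: B black — skip
      H black
      E gray
        E→B: B black — skip
      E black
      J→B: B black — skip
    J black
    A gray
      A→E: E black — skip
      A→B: B black — skip
      A→H: H black — skip
    A black
  C black
  G→B: B black — skip
  G→E: E black — skip
G black
F gray
  I gray
    I→A: A black — skip
  I black
  F→E: E black — skip
  F→B: B black — skip
  F→G: G black — skip
F black
D gray
  D→I: I black — skip
  D→F: F black — skip
  D→J: J black — skip
  D→G: G black — skip
  D→H: H black — skip
D black
Every edge goes to a white or black vertex — no back edge, so the graph is acyclic.

No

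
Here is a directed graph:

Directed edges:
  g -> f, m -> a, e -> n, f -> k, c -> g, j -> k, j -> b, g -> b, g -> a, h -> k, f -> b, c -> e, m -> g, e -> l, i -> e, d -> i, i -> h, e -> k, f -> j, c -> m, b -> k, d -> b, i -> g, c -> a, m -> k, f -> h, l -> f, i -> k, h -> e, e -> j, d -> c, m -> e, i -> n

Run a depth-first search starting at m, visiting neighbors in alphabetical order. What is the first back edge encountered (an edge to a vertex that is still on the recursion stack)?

DFS from m (visiting neighbors in alphabetical order); mark gray on enter, black on exit:
m gray
  a gray
  a black
  e gray
    j gray
      b gray
        k gray
        k black
      b black
      j→k: k black — skip
    j black
    e→k: k black — skip
    l gray
      f gray
        f→b: b black — skip
        h gray
          h→e: e is gray → back edge
First back edge: h → e.

h→e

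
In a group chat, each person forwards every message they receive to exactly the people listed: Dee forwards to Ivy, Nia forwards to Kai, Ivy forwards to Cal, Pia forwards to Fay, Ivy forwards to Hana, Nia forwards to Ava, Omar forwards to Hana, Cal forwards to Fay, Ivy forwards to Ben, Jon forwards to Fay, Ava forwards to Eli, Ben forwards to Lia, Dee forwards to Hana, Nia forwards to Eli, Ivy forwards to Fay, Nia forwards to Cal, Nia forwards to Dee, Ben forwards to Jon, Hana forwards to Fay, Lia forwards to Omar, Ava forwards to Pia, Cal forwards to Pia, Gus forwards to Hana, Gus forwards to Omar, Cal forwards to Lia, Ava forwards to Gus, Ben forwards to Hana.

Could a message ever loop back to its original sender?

No

DFS with white/gray/black marking, starting from Dee:
Dee gray
  Hana gray
    Fay gray
    Fay black
  Hana black
  Ivy gray
    Ivy→Hana: Hana black — skip
    Cal gray
      Lia gray
        Omar gray
          Omar→Hana: Hana black — skip
        Omar black
      Lia black
      Cal→Fay: Fay black — skip
      Pia gray
        Pia→Fay: Fay black — skip
      Pia black
    Cal black
    Ben gray
      Ben→Lia: Lia black — skip
      Ben→Hana: Hana black — skip
      Jon gray
        Jon→Fay: Fay black — skip
      Jon black
    Ben black
    Ivy→Fay: Fay black — skip
  Ivy black
Dee black
Nia gray
  Ava gray
    Ava→Pia: Pia black — skip
    Eli gray
    Eli black
    Gus gray
      Gus→Omar: Omar black — skip
      Gus→Hana: Hana black — skip
    Gus black
  Ava black
  Nia→Eli: Eli black — skip
  Nia→Dee: Dee black — skip
  Nia→Cal: Cal black — skip
  Kai gray
  Kai black
Nia black
Every edge goes to a white or black vertex — no back edge, so the graph is acyclic.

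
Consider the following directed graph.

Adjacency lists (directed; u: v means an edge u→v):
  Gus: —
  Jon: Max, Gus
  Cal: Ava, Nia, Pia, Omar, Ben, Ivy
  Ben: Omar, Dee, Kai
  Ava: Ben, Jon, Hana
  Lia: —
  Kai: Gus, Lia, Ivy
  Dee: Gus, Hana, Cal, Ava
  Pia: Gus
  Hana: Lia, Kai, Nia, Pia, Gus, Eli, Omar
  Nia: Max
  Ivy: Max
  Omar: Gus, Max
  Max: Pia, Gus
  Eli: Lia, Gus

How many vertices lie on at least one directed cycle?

A vertex is on a directed cycle iff it belongs to a strongly connected component of size ≥ 2 (or has a self-loop).
The vertices on cycles are {Ava, Ben, Cal, Dee} — 4 in total.

4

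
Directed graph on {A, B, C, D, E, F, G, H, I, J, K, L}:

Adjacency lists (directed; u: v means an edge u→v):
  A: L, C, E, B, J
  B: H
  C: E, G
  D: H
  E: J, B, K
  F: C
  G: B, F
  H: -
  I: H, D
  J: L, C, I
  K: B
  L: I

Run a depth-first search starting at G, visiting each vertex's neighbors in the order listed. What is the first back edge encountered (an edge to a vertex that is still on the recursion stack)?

J→C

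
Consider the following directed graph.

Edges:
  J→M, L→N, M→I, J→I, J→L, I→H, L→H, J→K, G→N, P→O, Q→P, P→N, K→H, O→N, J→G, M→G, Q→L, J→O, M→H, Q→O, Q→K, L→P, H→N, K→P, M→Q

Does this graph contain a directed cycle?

No

DFS with white/gray/black marking, starting from Q:
Q gray
  K gray
    P gray
      O gray
        N gray
        N black
      O black
      P→N: N black — skip
    P black
    H gray
      H→N: N black — skip
    H black
  K black
  L gray
    L→P: P black — skip
    L→N: N black — skip
    L→H: H black — skip
  L black
  Q→O: O black — skip
  Q→P: P black — skip
Q black
G gray
  G→N: N black — skip
G black
I gray
  I→H: H black — skip
I black
J gray
  J→O: O black — skip
  J→K: K black — skip
  J→I: I black — skip
  J→L: L black — skip
  J→G: G black — skip
  M gray
    M→G: G black — skip
    M→I: I black — skip
    M→Q: Q black — skip
    M→H: H black — skip
  M black
J black
Every edge goes to a white or black vertex — no back edge, so the graph is acyclic.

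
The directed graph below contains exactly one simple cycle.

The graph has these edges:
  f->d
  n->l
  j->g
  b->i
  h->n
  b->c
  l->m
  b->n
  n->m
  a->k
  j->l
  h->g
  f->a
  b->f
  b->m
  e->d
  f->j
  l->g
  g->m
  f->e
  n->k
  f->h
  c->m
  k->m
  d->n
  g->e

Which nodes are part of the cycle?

DFS with gray/black marking from e:
e gray
  d gray
    n gray
      m gray
      m black
      l gray
        l→m: m black — skip
        g gray
          g→e: e is gray → back edge
Back edge closes the cycle e → d → n → l → g → e; its vertices are {d, e, g, l, n}.

d, e, g, l, n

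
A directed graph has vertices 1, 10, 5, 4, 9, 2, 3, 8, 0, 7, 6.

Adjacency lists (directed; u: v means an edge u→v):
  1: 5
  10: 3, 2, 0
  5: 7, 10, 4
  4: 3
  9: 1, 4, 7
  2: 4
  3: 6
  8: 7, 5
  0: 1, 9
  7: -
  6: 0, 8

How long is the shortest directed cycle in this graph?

4

For each vertex v, BFS finds the shortest path from v back to v.
The shortest such closed walk is 0 → 1 → 5 → 10 → 0, length 4.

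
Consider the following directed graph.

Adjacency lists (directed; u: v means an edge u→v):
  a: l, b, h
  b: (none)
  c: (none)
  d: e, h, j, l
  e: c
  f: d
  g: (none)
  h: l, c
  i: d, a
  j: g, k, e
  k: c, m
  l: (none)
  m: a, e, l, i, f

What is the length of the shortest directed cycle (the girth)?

5

For each vertex v, BFS finds the shortest path from v back to v.
The shortest such closed walk is k → m → i → d → j → k, length 5.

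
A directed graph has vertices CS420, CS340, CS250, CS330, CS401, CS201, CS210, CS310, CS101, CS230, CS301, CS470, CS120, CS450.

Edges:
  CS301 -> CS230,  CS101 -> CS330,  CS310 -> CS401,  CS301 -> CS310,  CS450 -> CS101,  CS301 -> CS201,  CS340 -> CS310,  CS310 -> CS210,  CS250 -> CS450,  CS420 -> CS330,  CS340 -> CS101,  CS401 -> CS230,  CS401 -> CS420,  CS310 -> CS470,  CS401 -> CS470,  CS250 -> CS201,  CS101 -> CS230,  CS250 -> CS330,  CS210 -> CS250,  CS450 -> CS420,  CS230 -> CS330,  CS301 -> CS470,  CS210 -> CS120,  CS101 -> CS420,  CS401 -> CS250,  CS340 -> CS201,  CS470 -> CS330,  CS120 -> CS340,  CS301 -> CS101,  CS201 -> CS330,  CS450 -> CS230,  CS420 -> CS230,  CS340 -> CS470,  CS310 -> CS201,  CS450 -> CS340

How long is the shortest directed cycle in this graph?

4

For each vertex v, BFS finds the shortest path from v back to v.
The shortest such closed walk is CS310 → CS210 → CS120 → CS340 → CS310, length 4.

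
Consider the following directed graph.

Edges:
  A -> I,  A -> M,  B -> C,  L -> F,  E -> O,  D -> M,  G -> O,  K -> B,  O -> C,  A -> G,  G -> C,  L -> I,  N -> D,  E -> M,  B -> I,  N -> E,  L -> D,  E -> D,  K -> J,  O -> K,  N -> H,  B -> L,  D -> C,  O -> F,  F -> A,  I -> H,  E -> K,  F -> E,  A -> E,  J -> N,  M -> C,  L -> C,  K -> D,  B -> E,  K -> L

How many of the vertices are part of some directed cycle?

10

A vertex is on a directed cycle iff it belongs to a strongly connected component of size ≥ 2 (or has a self-loop).
The vertices on cycles are {A, B, E, F, G, J, K, L, N, O} — 10 in total.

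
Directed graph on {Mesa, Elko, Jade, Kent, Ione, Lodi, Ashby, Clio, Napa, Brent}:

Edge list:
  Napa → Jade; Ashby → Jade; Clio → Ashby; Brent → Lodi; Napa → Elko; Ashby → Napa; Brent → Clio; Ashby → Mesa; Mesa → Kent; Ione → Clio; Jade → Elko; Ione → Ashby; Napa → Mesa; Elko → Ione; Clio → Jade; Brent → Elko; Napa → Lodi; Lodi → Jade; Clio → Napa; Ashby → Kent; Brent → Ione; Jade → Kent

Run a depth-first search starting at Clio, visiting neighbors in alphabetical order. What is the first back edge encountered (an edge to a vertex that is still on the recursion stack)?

Ione->Ashby

DFS from Clio (visiting neighbors in alphabetical order); mark gray on enter, black on exit:
Clio gray
  Ashby gray
    Jade gray
      Elko gray
        Ione gray
          Ione→Ashby: Ashby is gray → back edge
First back edge: Ione → Ashby.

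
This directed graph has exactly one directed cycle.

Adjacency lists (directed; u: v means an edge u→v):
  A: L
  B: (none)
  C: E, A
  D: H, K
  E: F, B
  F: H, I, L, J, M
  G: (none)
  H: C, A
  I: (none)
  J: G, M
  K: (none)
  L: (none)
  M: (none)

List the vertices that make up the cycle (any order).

DFS with gray/black marking from H:
H gray
  C gray
    E gray
      F gray
        F→H: H is gray → back edge
Back edge closes the cycle H → C → E → F → H; its vertices are {C, E, F, H}.

C, E, F, H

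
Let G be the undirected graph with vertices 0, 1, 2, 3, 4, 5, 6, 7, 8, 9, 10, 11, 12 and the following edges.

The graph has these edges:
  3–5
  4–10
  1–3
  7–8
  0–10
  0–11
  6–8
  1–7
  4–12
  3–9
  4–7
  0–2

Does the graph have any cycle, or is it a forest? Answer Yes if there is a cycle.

No

DFS, tracking each vertex's parent; an edge to a visited non-parent vertex closes a cycle.
Start from 2:
visit 2 (parent –)
  visit 0 (parent 2)
    visit 10 (parent 0)
      10–0: parent, skip
      visit 4 (parent 10)
        visit 12 (parent 4)
          12–4: parent, skip
        4–10: parent, skip
        visit 7 (parent 4)
          visit 1 (parent 7)
            1–7: parent, skip
            visit 3 (parent 1)
              visit 5 (parent 3)
                5–3: parent, skip
              visit 9 (parent 3)
                9–3: parent, skip
              3–1: parent, skip
          7–4: parent, skip
          visit 8 (parent 7)
            8–7: parent, skip
            visit 6 (parent 8)
              6–8: parent, skip
    0–2: parent, skip
    visit 11 (parent 0)
      11–0: parent, skip
No non-parent visited neighbor found — the graph is a forest.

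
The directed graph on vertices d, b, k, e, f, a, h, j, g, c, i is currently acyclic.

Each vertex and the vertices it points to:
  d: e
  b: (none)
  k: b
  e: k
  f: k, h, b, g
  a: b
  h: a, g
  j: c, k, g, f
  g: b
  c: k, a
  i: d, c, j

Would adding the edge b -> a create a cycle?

Yes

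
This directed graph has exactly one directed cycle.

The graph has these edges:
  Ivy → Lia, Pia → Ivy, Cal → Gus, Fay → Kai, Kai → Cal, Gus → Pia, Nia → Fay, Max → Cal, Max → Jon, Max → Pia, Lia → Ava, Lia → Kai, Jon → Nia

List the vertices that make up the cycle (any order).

Cal, Gus, Ivy, Kai, Lia, Pia

DFS with gray/black marking from Pia:
Pia gray
  Ivy gray
    Lia gray
      Ava gray
      Ava black
      Kai gray
        Cal gray
          Gus gray
            Gus→Pia: Pia is gray → back edge
Back edge closes the cycle Pia → Ivy → Lia → Kai → Cal → Gus → Pia; its vertices are {Cal, Gus, Ivy, Kai, Lia, Pia}.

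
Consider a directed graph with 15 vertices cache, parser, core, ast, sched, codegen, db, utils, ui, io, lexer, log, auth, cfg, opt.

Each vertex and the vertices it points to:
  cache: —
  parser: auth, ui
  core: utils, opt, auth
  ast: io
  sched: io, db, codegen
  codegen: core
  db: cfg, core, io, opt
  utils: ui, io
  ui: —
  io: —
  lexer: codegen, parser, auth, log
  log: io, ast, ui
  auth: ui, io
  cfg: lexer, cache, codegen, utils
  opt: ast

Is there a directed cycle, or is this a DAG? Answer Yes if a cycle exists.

No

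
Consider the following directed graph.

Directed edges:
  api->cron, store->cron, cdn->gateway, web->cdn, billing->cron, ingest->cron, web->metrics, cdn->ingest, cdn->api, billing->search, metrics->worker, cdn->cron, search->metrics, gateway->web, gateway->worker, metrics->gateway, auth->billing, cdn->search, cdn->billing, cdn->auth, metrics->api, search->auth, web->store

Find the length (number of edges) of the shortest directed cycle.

For each vertex v, BFS finds the shortest path from v back to v.
The shortest such closed walk is cdn → gateway → web → cdn, length 3.

3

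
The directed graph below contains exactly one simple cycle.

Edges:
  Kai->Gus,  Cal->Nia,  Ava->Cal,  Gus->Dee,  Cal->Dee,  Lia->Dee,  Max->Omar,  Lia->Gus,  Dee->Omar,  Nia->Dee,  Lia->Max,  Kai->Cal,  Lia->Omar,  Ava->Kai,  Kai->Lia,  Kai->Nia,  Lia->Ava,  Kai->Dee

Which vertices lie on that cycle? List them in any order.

DFS with gray/black marking from Lia:
Lia gray
  Dee gray
    Omar gray
    Omar black
  Dee black
  Max gray
    Max→Omar: Omar black — skip
  Max black
  Gus gray
    Gus→Dee: Dee black — skip
  Gus black
  Ava gray
    Cal gray
      Nia gray
        Nia→Dee: Dee black — skip
      Nia black
      Cal→Dee: Dee black — skip
    Cal black
    Kai gray
      Kai→Cal: Cal black — skip
      Kai→Nia: Nia black — skip
      Kai→Gus: Gus black — skip
      Kai→Dee: Dee black — skip
      Kai→Lia: Lia is gray → back edge
Back edge closes the cycle Lia → Ava → Kai → Lia; its vertices are {Ava, Kai, Lia}.

Ava, Kai, Lia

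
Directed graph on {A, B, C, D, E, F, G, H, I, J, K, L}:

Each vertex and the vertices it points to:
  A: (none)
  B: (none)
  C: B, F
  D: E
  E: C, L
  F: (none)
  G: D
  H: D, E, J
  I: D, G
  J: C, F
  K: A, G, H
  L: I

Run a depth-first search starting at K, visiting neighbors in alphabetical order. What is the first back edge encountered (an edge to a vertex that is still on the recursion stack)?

DFS from K (visiting neighbors in alphabetical order); mark gray on enter, black on exit:
K gray
  A gray
  A black
  G gray
    D gray
      E gray
        C gray
          B gray
          B black
          F gray
          F black
        C black
        L gray
          I gray
            I→D: D is gray → back edge
First back edge: I → D.

I→D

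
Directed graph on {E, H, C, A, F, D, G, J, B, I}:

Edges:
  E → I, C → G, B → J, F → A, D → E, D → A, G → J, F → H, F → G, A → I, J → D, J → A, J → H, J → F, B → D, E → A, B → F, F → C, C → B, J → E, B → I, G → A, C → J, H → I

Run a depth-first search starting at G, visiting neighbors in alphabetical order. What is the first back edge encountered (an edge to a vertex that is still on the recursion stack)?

B->F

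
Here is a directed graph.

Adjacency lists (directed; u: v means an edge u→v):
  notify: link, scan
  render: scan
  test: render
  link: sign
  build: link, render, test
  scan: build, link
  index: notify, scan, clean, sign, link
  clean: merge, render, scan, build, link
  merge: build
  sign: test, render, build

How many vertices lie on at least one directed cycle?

6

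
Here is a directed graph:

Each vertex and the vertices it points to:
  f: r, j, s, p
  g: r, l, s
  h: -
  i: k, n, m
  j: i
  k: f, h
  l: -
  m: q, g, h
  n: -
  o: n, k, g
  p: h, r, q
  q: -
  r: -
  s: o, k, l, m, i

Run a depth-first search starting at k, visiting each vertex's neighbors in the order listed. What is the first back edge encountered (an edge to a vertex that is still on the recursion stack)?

i→k

DFS from k (visiting each vertex's neighbors in the order listed); mark gray on enter, black on exit:
k gray
  f gray
    r gray
    r black
    j gray
      i gray
        i→k: k is gray → back edge
First back edge: i → k.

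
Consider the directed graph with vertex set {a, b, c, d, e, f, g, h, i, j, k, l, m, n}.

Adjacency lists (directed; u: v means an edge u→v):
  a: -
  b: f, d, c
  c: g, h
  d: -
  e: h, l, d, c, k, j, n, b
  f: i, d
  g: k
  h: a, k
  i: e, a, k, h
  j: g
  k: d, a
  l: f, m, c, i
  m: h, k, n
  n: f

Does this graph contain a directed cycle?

DFS with white/gray/black marking, starting from g:
g gray
  k gray
    d gray
    d black
    a gray
    a black
  k black
g black
b gray
  f gray
    i gray
      e gray
        h gray
          h→a: a black — skip
          h→k: k black — skip
        h black
        l gray
          l→f: f is gray → back edge
Back edge found, so a cycle exists: f → i → e → l → f.

Yes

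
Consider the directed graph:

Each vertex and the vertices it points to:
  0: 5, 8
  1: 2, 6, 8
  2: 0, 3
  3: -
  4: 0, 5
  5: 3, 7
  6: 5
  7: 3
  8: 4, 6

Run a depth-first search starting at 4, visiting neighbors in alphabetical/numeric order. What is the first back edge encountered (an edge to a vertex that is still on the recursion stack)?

8→4

DFS from 4 (visiting neighbors in alphabetical/numeric order); mark gray on enter, black on exit:
4 gray
  0 gray
    5 gray
      3 gray
      3 black
      7 gray
        7→3: 3 black — skip
      7 black
    5 black
    8 gray
      8→4: 4 is gray → back edge
First back edge: 8 → 4.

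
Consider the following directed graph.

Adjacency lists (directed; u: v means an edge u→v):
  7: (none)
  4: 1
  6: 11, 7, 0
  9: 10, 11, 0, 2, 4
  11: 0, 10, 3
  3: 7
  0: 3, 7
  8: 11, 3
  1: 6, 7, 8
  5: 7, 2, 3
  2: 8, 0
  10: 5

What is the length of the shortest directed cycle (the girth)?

5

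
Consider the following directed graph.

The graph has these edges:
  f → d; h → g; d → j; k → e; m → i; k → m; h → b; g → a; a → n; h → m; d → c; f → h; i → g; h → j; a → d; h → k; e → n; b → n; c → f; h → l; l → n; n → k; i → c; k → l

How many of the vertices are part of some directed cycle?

13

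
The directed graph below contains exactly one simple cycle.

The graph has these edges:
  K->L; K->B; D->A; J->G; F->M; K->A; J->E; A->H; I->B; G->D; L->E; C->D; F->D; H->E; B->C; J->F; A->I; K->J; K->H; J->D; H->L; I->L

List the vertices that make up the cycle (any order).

A, B, C, D, I

DFS with gray/black marking from A:
A gray
  I gray
    L gray
      E gray
      E black
    L black
    B gray
      C gray
        D gray
          D→A: A is gray → back edge
Back edge closes the cycle A → I → B → C → D → A; its vertices are {A, B, C, D, I}.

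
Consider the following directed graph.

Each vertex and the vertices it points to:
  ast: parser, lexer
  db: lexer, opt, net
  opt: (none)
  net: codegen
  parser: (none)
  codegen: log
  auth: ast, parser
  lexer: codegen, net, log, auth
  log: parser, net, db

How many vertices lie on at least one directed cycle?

7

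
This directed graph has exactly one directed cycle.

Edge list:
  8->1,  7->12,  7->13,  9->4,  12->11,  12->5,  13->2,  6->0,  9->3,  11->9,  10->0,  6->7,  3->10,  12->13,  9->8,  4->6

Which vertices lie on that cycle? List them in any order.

4, 6, 7, 9, 11, 12

DFS with gray/black marking from 7:
7 gray
  12 gray
    11 gray
      9 gray
        8 gray
          1 gray
          1 black
        8 black
        3 gray
          10 gray
            0 gray
            0 black
          10 black
        3 black
        4 gray
          6 gray
            6→0: 0 black — skip
            6→7: 7 is gray → back edge
Back edge closes the cycle 7 → 12 → 11 → 9 → 4 → 6 → 7; its vertices are {4, 6, 7, 9, 11, 12}.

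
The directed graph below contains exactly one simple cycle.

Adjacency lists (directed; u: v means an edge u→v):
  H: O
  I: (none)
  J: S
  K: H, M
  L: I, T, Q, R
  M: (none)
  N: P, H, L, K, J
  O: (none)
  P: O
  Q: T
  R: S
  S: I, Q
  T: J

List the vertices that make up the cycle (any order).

DFS with gray/black marking from J:
J gray
  S gray
    I gray
    I black
    Q gray
      T gray
        T→J: J is gray → back edge
Back edge closes the cycle J → S → Q → T → J; its vertices are {J, Q, S, T}.

J, Q, S, T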